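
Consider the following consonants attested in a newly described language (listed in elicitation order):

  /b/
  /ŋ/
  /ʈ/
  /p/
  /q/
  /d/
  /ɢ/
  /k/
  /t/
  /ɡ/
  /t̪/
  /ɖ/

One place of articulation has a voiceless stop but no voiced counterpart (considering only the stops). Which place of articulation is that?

dental

Voiceless: /p/ (bilabial), /t̪/ (dental), /t/ (alveolar), /ʈ/ (retroflex), /k/ (velar), /q/ (uvular).
Voiced: /b/ (bilabial), /d/ (alveolar), /ɖ/ (retroflex), /ɡ/ (velar), /ɢ/ (uvular).
Every place of articulation has a voiced member except dental, where /d̪/ would be expected.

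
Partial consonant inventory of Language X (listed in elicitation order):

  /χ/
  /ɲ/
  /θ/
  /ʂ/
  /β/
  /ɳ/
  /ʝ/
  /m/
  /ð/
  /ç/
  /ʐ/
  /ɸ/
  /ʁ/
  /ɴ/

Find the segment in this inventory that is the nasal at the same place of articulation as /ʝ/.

/ʝ/ is a voiced palatal fricative.
The nasal at the same place is a palatal nasal — in this inventory, /ɲ/.

/ɲ/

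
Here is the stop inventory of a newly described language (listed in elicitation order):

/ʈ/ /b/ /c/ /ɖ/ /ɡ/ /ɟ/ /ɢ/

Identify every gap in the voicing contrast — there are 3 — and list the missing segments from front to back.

Voiceless: /ʈ/ (retroflex), /c/ (palatal).
Voiced: /b/ (bilabial), /ɖ/ (retroflex), /ɟ/ (palatal), /ɡ/ (velar), /ɢ/ (uvular).
Gaps, from front to back: bilabial lacks voiceless (/p/); velar lacks voiceless (/k/); uvular lacks voiceless (/q/).

/p/, /k/, /q/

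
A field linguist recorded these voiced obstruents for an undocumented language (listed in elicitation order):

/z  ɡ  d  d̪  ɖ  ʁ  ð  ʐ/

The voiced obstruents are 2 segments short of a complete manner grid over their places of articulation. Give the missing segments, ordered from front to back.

/ɣ/, /ɢ/

dental: stop /d̪/, fricative /ð/.
alveolar: stop /d/, fricative /z/.
retroflex: stop /ɖ/, fricative /ʐ/.
velar: stop /ɡ/, fricative —.
uvular: stop —, fricative /ʁ/.
Gaps, from front to back: velar lacks fricative (/ɣ/); uvular lacks stop (/ɢ/).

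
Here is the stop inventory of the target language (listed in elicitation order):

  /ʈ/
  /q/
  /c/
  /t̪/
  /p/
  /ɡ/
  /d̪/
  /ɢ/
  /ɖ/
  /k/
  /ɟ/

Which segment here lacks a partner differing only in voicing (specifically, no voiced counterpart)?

Dental: /t̪/ ~ /d̪/
Retroflex: /ʈ/ ~ /ɖ/
Palatal: /c/ ~ /ɟ/
Velar: /k/ ~ /ɡ/
Uvular: /q/ ~ /ɢ/
Bilabial: only /p/ (voiceless); no voiced partner.
So /p/ is the unpaired segment.

/p/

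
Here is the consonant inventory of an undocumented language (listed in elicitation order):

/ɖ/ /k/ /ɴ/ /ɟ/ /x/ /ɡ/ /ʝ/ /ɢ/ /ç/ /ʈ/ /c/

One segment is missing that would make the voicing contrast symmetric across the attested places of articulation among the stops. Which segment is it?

/q/

retroflex: voiceless /ʈ/, voiced /ɖ/.
palatal: voiceless /c/, voiced /ɟ/.
velar: voiceless /k/, voiced /ɡ/.
uvular: voiceless —, voiced /ɢ/.
The uvular row has no voiceless member, so the gap is the voiceless uvular stop /q/.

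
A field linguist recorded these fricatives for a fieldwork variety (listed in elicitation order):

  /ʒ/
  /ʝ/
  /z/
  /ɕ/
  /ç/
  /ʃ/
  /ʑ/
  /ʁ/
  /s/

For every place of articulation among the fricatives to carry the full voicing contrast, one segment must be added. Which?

/χ/

place of articulation  voiceless  voiced  
alveolar          s         z       
postalveolar      ʃ         ʒ       
alveolo-palatal   ɕ         ʑ       
palatal           ç         ʝ       
uvular            —         ʁ       
The uvular row has no voiceless member, so the gap is the voiceless uvular fricative /χ/.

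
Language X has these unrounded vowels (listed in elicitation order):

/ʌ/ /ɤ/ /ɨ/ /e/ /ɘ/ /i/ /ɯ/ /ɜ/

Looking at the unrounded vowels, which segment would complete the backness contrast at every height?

/ɛ/

Front: /i/ (high), /e/ (high-mid).
Central: /ɨ/ (high), /ɘ/ (high-mid), /ɜ/ (low-mid).
Back: /ɯ/ (high), /ɤ/ (high-mid), /ʌ/ (low-mid).
The low-mid row has no front member, so the gap is the low-mid front unrounded vowel /ɛ/.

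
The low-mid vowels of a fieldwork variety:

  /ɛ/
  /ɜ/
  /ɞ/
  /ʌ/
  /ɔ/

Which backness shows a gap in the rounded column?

front

front: unrounded /ɛ/, rounded —.
central: unrounded /ɜ/, rounded /ɞ/.
back: unrounded /ʌ/, rounded /ɔ/.
Every backness has a rounded member except front, where /œ/ would be expected.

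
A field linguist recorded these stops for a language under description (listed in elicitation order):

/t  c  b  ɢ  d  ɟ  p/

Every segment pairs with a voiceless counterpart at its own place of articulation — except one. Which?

/ɢ/

Bilabial: /p/ ~ /b/
Alveolar: /t/ ~ /d/
Palatal: /c/ ~ /ɟ/
Uvular: only /ɢ/ (voiced); no voiceless partner.
So /ɢ/ is the unpaired segment.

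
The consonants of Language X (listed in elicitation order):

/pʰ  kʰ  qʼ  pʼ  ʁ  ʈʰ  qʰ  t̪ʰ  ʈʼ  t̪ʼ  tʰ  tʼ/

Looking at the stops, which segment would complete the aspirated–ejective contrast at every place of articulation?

Aspirated: /pʰ/ (bilabial), /t̪ʰ/ (dental), /tʰ/ (alveolar), /ʈʰ/ (retroflex), /kʰ/ (velar), /qʰ/ (uvular).
Ejective: /pʼ/ (bilabial), /t̪ʼ/ (dental), /tʼ/ (alveolar), /ʈʼ/ (retroflex), /qʼ/ (uvular).
The velar row has no ejective member, so the gap is the ejective velar stop /kʼ/.

/kʼ/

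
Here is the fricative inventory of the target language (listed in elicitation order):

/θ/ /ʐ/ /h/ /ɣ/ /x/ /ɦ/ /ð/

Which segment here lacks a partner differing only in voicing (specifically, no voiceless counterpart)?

Dental: /θ/ ~ /ð/
Velar: /x/ ~ /ɣ/
Glottal: /h/ ~ /ɦ/
Retroflex: only /ʐ/ (voiced); no voiceless partner.
So /ʐ/ is the unpaired segment.

/ʐ/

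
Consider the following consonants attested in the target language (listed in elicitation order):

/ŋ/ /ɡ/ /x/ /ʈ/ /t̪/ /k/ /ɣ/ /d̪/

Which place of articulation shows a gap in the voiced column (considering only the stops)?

retroflex

place of articulation  voiceless  voiced  
dental            t̪        d̪      
retroflex         ʈ         —       
velar             k         ɡ       
Every place of articulation has a voiced member except retroflex, where /ɖ/ would be expected.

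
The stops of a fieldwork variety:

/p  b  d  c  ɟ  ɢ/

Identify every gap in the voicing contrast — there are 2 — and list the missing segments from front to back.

bilabial: voiceless /p/, voiced /b/.
alveolar: voiceless —, voiced /d/.
palatal: voiceless /c/, voiced /ɟ/.
uvular: voiceless —, voiced /ɢ/.
Gaps, from front to back: alveolar lacks voiceless (/t/); uvular lacks voiceless (/q/).

/t/, /q/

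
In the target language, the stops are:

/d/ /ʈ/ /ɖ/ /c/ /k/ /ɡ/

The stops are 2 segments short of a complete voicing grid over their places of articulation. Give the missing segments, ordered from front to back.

/t/, /ɟ/

alveolar: voiceless —, voiced /d/.
retroflex: voiceless /ʈ/, voiced /ɖ/.
palatal: voiceless /c/, voiced —.
velar: voiceless /k/, voiced /ɡ/.
Gaps, from front to back: alveolar lacks voiceless (/t/); palatal lacks voiced (/ɟ/).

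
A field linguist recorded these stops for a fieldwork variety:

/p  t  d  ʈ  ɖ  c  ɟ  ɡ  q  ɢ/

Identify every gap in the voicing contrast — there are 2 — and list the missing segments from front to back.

bilabial: voiceless /p/, voiced —.
alveolar: voiceless /t/, voiced /d/.
retroflex: voiceless /ʈ/, voiced /ɖ/.
palatal: voiceless /c/, voiced /ɟ/.
velar: voiceless —, voiced /ɡ/.
uvular: voiceless /q/, voiced /ɢ/.
Gaps, from front to back: bilabial lacks voiced (/b/); velar lacks voiceless (/k/).

/b/, /k/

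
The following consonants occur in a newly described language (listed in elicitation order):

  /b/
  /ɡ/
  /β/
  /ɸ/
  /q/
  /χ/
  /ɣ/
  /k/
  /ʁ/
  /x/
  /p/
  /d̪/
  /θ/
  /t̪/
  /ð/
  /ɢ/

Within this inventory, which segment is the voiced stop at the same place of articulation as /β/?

/β/ is a voiced bilabial fricative.
The voiced stop at the same place is a voiced bilabial stop — in this inventory, /b/.

/b/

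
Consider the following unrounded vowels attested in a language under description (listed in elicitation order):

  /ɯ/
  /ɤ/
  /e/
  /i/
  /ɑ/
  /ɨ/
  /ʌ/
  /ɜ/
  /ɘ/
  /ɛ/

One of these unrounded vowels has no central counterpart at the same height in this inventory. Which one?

High: /i/ ~ /ɨ/ ~ /ɯ/
High-mid: /e/ ~ /ɘ/ ~ /ɤ/
Low-mid: /ɛ/ ~ /ɜ/ ~ /ʌ/
Low: only /ɑ/ (back); no central partner.
So /ɑ/ is the unpaired segment.

/ɑ/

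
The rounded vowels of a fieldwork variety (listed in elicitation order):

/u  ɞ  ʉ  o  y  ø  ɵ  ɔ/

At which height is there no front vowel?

low-mid

Front: /y/ (high), /ø/ (high-mid).
Central: /ʉ/ (high), /ɵ/ (high-mid), /ɞ/ (low-mid).
Back: /u/ (high), /o/ (high-mid), /ɔ/ (low-mid).
Every height has a front member except low-mid, where /œ/ would be expected.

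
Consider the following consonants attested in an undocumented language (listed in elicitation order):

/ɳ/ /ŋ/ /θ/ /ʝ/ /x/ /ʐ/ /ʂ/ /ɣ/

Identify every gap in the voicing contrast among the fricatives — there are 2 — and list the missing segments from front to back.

/ð/, /ç/

dental: voiceless /θ/, voiced —.
retroflex: voiceless /ʂ/, voiced /ʐ/.
palatal: voiceless —, voiced /ʝ/.
velar: voiceless /x/, voiced /ɣ/.
Gaps, from front to back: dental lacks voiced (/ð/); palatal lacks voiceless (/ç/).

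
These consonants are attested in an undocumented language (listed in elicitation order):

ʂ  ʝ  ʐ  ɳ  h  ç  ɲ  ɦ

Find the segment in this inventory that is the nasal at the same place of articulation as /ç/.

/ç/ is a voiceless palatal fricative.
The nasal at the same place is a palatal nasal — in this inventory, /ɲ/.

/ɲ/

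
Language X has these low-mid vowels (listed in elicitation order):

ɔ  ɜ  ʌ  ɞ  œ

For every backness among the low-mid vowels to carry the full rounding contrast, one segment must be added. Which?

front: unrounded —, rounded /œ/.
central: unrounded /ɜ/, rounded /ɞ/.
back: unrounded /ʌ/, rounded /ɔ/.
The front row has no unrounded member, so the gap is the front unrounded vowel /ɛ/.

/ɛ/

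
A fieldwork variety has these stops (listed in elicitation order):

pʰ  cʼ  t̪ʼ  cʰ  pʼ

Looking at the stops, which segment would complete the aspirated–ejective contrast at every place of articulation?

bilabial: aspirated /pʰ/, ejective /pʼ/.
dental: aspirated —, ejective /t̪ʼ/.
palatal: aspirated /cʰ/, ejective /cʼ/.
The dental row has no aspirated member, so the gap is the aspirated dental stop /t̪ʰ/.

/t̪ʰ/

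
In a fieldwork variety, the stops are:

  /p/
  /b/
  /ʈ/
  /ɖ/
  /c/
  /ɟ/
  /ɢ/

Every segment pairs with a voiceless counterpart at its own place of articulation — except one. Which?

Bilabial: /p/ ~ /b/
Retroflex: /ʈ/ ~ /ɖ/
Palatal: /c/ ~ /ɟ/
Uvular: only /ɢ/ (voiced); no voiceless partner.
So /ɢ/ is the unpaired segment.

/ɢ/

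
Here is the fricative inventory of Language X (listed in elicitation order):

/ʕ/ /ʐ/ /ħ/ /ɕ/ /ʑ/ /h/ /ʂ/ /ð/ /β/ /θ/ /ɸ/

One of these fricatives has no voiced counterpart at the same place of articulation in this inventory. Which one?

Bilabial: /ɸ/ ~ /β/
Dental: /θ/ ~ /ð/
Retroflex: /ʂ/ ~ /ʐ/
Alveolo-palatal: /ɕ/ ~ /ʑ/
Pharyngeal: /ħ/ ~ /ʕ/
Glottal: only /h/ (voiceless); no voiced partner.
So /h/ is the unpaired segment.

/h/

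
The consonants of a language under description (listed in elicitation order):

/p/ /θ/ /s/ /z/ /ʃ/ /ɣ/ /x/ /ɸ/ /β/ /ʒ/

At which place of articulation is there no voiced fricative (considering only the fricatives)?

dental

bilabial: voiceless /ɸ/, voiced /β/.
dental: voiceless /θ/, voiced —.
alveolar: voiceless /s/, voiced /z/.
postalveolar: voiceless /ʃ/, voiced /ʒ/.
velar: voiceless /x/, voiced /ɣ/.
Every place of articulation has a voiced member except dental, where /ð/ would be expected.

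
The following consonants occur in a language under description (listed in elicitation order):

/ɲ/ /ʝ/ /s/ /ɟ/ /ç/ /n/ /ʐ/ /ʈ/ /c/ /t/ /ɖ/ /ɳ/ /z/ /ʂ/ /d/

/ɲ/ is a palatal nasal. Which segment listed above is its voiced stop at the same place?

/ɟ/

The voiced stop at the same place is a voiced palatal stop — in this inventory, /ɟ/.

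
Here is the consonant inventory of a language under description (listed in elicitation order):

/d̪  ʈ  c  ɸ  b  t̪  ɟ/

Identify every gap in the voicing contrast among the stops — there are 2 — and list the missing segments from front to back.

Voiceless: /t̪/ (dental), /ʈ/ (retroflex), /c/ (palatal).
Voiced: /b/ (bilabial), /d̪/ (dental), /ɟ/ (palatal).
Gaps, from front to back: bilabial lacks voiceless (/p/); retroflex lacks voiced (/ɖ/).

/p/, /ɖ/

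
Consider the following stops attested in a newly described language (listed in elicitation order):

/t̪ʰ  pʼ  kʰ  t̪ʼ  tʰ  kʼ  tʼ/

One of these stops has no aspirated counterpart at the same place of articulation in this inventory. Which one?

/pʼ/

Dental: /t̪ʰ/ ~ /t̪ʼ/
Alveolar: /tʰ/ ~ /tʼ/
Velar: /kʰ/ ~ /kʼ/
Bilabial: only /pʼ/ (ejective); no aspirated partner.
So /pʼ/ is the unpaired segment.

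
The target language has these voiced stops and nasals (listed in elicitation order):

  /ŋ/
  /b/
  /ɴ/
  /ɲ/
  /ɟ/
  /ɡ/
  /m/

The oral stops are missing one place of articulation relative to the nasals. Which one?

uvular

place of articulation  oral stop  nasal   
bilabial          b         m       
palatal           ɟ         ɲ       
velar             ɡ         ŋ       
uvular            —         ɴ       
Every place of articulation has an oral stop member except uvular, where /ɢ/ would be expected.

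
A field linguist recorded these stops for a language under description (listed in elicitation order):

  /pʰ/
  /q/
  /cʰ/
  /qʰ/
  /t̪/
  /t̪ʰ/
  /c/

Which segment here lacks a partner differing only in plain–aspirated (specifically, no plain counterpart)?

/pʰ/

Dental: /t̪/ ~ /t̪ʰ/
Palatal: /c/ ~ /cʰ/
Uvular: /q/ ~ /qʰ/
Bilabial: only /pʰ/ (aspirated); no plain partner.
So /pʰ/ is the unpaired segment.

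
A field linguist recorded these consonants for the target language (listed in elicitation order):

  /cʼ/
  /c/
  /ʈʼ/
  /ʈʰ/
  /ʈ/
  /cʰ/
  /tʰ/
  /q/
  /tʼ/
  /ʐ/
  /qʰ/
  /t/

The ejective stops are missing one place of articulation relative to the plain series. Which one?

place of articulation  plain     aspirated  ejective
alveolar          t         tʰ        tʼ      
retroflex         ʈ         ʈʰ        ʈʼ      
palatal           c         cʰ        cʼ      
uvular            q         qʰ        —       
Every place of articulation has an ejective member except uvular, where /qʼ/ would be expected.

uvular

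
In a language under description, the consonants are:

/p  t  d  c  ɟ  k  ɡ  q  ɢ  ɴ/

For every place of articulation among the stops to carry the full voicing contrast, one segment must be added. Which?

/b/

bilabial: voiceless /p/, voiced —.
alveolar: voiceless /t/, voiced /d/.
palatal: voiceless /c/, voiced /ɟ/.
velar: voiceless /k/, voiced /ɡ/.
uvular: voiceless /q/, voiced /ɢ/.
The bilabial row has no voiced member, so the gap is the voiced bilabial stop /b/.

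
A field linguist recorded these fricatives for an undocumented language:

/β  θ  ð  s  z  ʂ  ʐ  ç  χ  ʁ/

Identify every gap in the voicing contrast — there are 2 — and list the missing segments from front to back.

/ɸ/, /ʝ/

place of articulation  voiceless  voiced  
bilabial          —         β       
dental            θ         ð       
alveolar          s         z       
retroflex         ʂ         ʐ       
palatal           ç         —       
uvular            χ         ʁ       
Gaps, from front to back: bilabial lacks voiceless (/ɸ/); palatal lacks voiced (/ʝ/).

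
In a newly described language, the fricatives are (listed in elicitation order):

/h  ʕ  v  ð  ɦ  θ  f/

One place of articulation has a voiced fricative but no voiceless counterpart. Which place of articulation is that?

Voiceless: /f/ (labiodental), /θ/ (dental), /h/ (glottal).
Voiced: /v/ (labiodental), /ð/ (dental), /ʕ/ (pharyngeal), /ɦ/ (glottal).
Every place of articulation has a voiceless member except pharyngeal, where /ħ/ would be expected.

pharyngeal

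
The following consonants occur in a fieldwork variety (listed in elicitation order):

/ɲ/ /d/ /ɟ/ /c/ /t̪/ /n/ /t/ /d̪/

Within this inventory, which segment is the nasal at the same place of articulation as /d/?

/n/

/d/ is a voiced alveolar stop.
The nasal at the same place is an alveolar nasal — in this inventory, /n/.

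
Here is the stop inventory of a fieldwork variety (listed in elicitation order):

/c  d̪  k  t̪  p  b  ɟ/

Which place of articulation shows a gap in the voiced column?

Voiceless: /p/ (bilabial), /t̪/ (dental), /c/ (palatal), /k/ (velar).
Voiced: /b/ (bilabial), /d̪/ (dental), /ɟ/ (palatal).
Every place of articulation has a voiced member except velar, where /ɡ/ would be expected.

velar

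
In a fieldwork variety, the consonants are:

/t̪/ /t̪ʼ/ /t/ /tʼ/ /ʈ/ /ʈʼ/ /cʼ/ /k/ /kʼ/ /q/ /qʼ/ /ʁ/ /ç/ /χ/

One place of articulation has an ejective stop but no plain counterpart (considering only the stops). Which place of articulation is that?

dental: plain /t̪/, ejective /t̪ʼ/.
alveolar: plain /t/, ejective /tʼ/.
retroflex: plain /ʈ/, ejective /ʈʼ/.
palatal: plain —, ejective /cʼ/.
velar: plain /k/, ejective /kʼ/.
uvular: plain /q/, ejective /qʼ/.
Every place of articulation has a plain member except palatal, where /c/ would be expected.

palatal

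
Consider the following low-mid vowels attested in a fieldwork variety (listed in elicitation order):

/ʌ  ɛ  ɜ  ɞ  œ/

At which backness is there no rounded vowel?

back

front: unrounded /ɛ/, rounded /œ/.
central: unrounded /ɜ/, rounded /ɞ/.
back: unrounded /ʌ/, rounded —.
Every backness has a rounded member except back, where /ɔ/ would be expected.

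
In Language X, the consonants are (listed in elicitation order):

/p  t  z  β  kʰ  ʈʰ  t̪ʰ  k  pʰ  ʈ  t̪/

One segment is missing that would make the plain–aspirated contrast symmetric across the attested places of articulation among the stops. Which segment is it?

/tʰ/

place of articulation  plain     aspirated
bilabial          p         pʰ      
dental            t̪        t̪ʰ     
alveolar          t         —       
retroflex         ʈ         ʈʰ      
velar             k         kʰ      
The alveolar row has no aspirated member, so the gap is the aspirated alveolar stop /tʰ/.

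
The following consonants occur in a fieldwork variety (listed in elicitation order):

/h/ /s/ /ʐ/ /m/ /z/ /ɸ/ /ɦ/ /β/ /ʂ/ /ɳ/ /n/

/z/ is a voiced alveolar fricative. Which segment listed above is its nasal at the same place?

/n/

The nasal at the same place is an alveolar nasal — in this inventory, /n/.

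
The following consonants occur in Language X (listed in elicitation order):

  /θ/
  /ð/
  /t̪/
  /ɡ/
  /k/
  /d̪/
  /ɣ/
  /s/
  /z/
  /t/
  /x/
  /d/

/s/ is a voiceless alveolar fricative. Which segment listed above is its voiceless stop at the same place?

The voiceless stop at the same place is a voiceless alveolar stop — in this inventory, /t/.

/t/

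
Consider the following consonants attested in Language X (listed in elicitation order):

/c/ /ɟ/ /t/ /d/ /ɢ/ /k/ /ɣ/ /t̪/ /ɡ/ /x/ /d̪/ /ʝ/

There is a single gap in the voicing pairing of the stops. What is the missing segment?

/q/

Voiceless: /t̪/ (dental), /t/ (alveolar), /c/ (palatal), /k/ (velar).
Voiced: /d̪/ (dental), /d/ (alveolar), /ɟ/ (palatal), /ɡ/ (velar), /ɢ/ (uvular).
The uvular row has no voiceless member, so the gap is the voiceless uvular stop /q/.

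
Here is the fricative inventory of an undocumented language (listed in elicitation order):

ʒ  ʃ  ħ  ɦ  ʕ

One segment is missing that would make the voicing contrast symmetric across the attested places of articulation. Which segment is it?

/h/

Voiceless: /ʃ/ (postalveolar), /ħ/ (pharyngeal).
Voiced: /ʒ/ (postalveolar), /ʕ/ (pharyngeal), /ɦ/ (glottal).
The glottal row has no voiceless member, so the gap is the voiceless glottal fricative /h/.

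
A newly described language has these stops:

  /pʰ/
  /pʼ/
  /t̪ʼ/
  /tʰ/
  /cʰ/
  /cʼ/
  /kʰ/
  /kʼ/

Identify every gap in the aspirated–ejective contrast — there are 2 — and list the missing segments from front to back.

place of articulation  aspirated  ejective
bilabial          pʰ        pʼ      
dental            —         t̪ʼ     
alveolar          tʰ        —       
palatal           cʰ        cʼ      
velar             kʰ        kʼ      
Gaps, from front to back: dental lacks aspirated (/t̪ʰ/); alveolar lacks ejective (/tʼ/).

/t̪ʰ/, /tʼ/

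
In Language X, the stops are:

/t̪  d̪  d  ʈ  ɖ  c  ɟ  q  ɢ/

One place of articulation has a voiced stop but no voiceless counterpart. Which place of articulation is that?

Voiceless: /t̪/ (dental), /ʈ/ (retroflex), /c/ (palatal), /q/ (uvular).
Voiced: /d̪/ (dental), /d/ (alveolar), /ɖ/ (retroflex), /ɟ/ (palatal), /ɢ/ (uvular).
Every place of articulation has a voiceless member except alveolar, where /t/ would be expected.

alveolar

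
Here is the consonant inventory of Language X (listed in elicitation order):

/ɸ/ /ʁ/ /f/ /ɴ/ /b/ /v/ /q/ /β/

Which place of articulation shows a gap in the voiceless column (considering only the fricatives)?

bilabial: voiceless /ɸ/, voiced /β/.
labiodental: voiceless /f/, voiced /v/.
uvular: voiceless —, voiced /ʁ/.
Every place of articulation has a voiceless member except uvular, where /χ/ would be expected.

uvular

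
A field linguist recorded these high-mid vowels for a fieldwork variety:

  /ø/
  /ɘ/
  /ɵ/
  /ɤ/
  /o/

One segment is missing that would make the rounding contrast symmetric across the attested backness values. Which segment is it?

/e/

Unrounded: /ɘ/ (central), /ɤ/ (back).
Rounded: /ø/ (front), /ɵ/ (central), /o/ (back).
The front row has no unrounded member, so the gap is the front unrounded vowel /e/.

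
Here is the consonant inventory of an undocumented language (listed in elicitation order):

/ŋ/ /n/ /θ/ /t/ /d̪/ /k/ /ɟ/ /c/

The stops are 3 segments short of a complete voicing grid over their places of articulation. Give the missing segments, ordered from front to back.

dental: voiceless —, voiced /d̪/.
alveolar: voiceless /t/, voiced —.
palatal: voiceless /c/, voiced /ɟ/.
velar: voiceless /k/, voiced —.
Gaps, from front to back: dental lacks voiceless (/t̪/); alveolar lacks voiced (/d/); velar lacks voiced (/ɡ/).

/t̪/, /d/, /ɡ/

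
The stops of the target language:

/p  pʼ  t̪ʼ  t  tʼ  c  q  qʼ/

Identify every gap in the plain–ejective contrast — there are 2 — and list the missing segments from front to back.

Plain: /p/ (bilabial), /t/ (alveolar), /c/ (palatal), /q/ (uvular).
Ejective: /pʼ/ (bilabial), /t̪ʼ/ (dental), /tʼ/ (alveolar), /qʼ/ (uvular).
Gaps, from front to back: dental lacks plain (/t̪/); palatal lacks ejective (/cʼ/).

/t̪/, /cʼ/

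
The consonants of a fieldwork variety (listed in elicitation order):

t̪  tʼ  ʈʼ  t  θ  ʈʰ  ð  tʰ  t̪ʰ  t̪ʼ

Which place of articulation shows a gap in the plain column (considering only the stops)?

place of articulation  plain     aspirated  ejective
dental            t̪        t̪ʰ       t̪ʼ     
alveolar          t         tʰ        tʼ      
retroflex         —         ʈʰ        ʈʼ      
Every place of articulation has a plain member except retroflex, where /ʈ/ would be expected.

retroflex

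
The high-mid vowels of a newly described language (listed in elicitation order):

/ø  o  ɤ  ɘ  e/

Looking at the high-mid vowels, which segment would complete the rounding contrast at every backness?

front: unrounded /e/, rounded /ø/.
central: unrounded /ɘ/, rounded —.
back: unrounded /ɤ/, rounded /o/.
The central row has no rounded member, so the gap is the central rounded vowel /ɵ/.

/ɵ/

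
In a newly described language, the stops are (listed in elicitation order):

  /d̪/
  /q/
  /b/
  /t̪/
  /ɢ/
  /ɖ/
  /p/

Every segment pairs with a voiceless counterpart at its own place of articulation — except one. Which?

Bilabial: /p/ ~ /b/
Dental: /t̪/ ~ /d̪/
Uvular: /q/ ~ /ɢ/
Retroflex: only /ɖ/ (voiced); no voiceless partner.
So /ɖ/ is the unpaired segment.

/ɖ/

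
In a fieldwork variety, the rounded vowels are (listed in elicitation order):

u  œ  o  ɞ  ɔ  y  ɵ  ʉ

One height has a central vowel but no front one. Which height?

high-mid

Front: /y/ (high), /œ/ (low-mid).
Central: /ʉ/ (high), /ɵ/ (high-mid), /ɞ/ (low-mid).
Back: /u/ (high), /o/ (high-mid), /ɔ/ (low-mid).
Every height has a front member except high-mid, where /ø/ would be expected.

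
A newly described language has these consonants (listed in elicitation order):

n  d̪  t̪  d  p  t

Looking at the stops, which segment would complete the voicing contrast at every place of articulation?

/b/

Voiceless: /p/ (bilabial), /t̪/ (dental), /t/ (alveolar).
Voiced: /d̪/ (dental), /d/ (alveolar).
The bilabial row has no voiced member, so the gap is the voiced bilabial stop /b/.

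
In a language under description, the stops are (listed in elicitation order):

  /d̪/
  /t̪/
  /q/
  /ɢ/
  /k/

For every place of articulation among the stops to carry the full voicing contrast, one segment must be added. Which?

place of articulation  voiceless  voiced  
dental            t̪        d̪      
velar             k         —       
uvular            q         ɢ       
The velar row has no voiced member, so the gap is the voiced velar stop /ɡ/.

/ɡ/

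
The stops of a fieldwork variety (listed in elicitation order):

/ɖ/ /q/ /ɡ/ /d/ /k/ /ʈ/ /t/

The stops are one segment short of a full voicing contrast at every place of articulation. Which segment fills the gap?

place of articulation  voiceless  voiced  
alveolar          t         d       
retroflex         ʈ         ɖ       
velar             k         ɡ       
uvular            q         —       
The uvular row has no voiced member, so the gap is the voiced uvular stop /ɢ/.

/ɢ/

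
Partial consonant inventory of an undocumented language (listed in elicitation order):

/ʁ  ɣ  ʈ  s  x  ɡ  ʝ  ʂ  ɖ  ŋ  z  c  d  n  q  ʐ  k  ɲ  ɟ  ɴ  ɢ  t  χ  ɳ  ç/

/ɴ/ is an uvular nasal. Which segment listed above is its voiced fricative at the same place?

The voiced fricative at the same place is a voiced uvular fricative — in this inventory, /ʁ/.

/ʁ/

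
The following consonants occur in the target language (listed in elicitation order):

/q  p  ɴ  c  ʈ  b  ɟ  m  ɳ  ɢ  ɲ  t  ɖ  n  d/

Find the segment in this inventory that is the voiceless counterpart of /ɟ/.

/c/

/ɟ/ is a voiced palatal stop.
The voiceless counterpart is a voiceless palatal stop — in this inventory, /c/.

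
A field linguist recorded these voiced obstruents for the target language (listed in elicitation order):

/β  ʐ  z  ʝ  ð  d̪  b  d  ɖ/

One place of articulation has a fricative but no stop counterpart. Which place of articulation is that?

bilabial: stop /b/, fricative /β/.
dental: stop /d̪/, fricative /ð/.
alveolar: stop /d/, fricative /z/.
retroflex: stop /ɖ/, fricative /ʐ/.
palatal: stop —, fricative /ʝ/.
Every place of articulation has a stop member except palatal, where /ɟ/ would be expected.

palatal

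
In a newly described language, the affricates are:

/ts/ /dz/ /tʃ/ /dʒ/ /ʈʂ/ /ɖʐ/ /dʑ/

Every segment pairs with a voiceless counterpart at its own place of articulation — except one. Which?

Alveolar: /ts/ ~ /dz/
Postalveolar: /tʃ/ ~ /dʒ/
Retroflex: /ʈʂ/ ~ /ɖʐ/
Alveolo-palatal: only /dʑ/ (voiced); no voiceless partner.
So /dʑ/ is the unpaired segment.

/dʑ/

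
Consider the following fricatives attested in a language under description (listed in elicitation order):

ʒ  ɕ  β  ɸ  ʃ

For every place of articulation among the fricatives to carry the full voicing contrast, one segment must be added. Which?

Voiceless: /ɸ/ (bilabial), /ʃ/ (postalveolar), /ɕ/ (alveolo-palatal).
Voiced: /β/ (bilabial), /ʒ/ (postalveolar).
The alveolo-palatal row has no voiced member, so the gap is the voiced alveolo-palatal fricative /ʑ/.

/ʑ/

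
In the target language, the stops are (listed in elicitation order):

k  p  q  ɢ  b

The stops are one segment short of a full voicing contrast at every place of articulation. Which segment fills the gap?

/ɡ/

bilabial: voiceless /p/, voiced /b/.
velar: voiceless /k/, voiced —.
uvular: voiceless /q/, voiced /ɢ/.
The velar row has no voiced member, so the gap is the voiced velar stop /ɡ/.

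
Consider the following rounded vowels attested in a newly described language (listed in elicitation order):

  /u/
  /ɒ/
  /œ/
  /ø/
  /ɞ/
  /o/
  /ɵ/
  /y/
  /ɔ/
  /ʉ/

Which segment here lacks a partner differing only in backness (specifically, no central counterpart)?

High: /y/ ~ /ʉ/ ~ /u/
High-mid: /ø/ ~ /ɵ/ ~ /o/
Low-mid: /œ/ ~ /ɞ/ ~ /ɔ/
Low: only /ɒ/ (back); no central partner.
So /ɒ/ is the unpaired segment.

/ɒ/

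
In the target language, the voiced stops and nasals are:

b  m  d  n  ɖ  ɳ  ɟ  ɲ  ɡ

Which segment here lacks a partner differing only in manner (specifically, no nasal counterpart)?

/ɡ/

Bilabial: /b/ ~ /m/
Alveolar: /d/ ~ /n/
Retroflex: /ɖ/ ~ /ɳ/
Palatal: /ɟ/ ~ /ɲ/
Velar: only /ɡ/ (oral stop); no nasal partner.
So /ɡ/ is the unpaired segment.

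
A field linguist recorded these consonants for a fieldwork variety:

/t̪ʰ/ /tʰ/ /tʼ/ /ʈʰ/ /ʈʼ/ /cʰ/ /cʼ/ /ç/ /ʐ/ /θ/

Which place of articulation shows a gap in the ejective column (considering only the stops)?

dental

dental: aspirated /t̪ʰ/, ejective —.
alveolar: aspirated /tʰ/, ejective /tʼ/.
retroflex: aspirated /ʈʰ/, ejective /ʈʼ/.
palatal: aspirated /cʰ/, ejective /cʼ/.
Every place of articulation has an ejective member except dental, where /t̪ʼ/ would be expected.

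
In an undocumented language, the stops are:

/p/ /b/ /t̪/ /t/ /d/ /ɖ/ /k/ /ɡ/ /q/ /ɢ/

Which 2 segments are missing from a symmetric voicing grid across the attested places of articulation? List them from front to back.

bilabial: voiceless /p/, voiced /b/.
dental: voiceless /t̪/, voiced —.
alveolar: voiceless /t/, voiced /d/.
retroflex: voiceless —, voiced /ɖ/.
velar: voiceless /k/, voiced /ɡ/.
uvular: voiceless /q/, voiced /ɢ/.
Gaps, from front to back: dental lacks voiced (/d̪/); retroflex lacks voiceless (/ʈ/).

/d̪/, /ʈ/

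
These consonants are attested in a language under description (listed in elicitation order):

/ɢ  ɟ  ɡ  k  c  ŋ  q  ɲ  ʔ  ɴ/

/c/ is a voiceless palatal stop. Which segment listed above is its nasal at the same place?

/ɲ/

The nasal at the same place is a palatal nasal — in this inventory, /ɲ/.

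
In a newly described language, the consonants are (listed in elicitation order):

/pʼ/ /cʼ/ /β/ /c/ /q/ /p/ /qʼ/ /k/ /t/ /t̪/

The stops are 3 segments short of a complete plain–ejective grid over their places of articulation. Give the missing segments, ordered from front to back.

/t̪ʼ/, /tʼ/, /kʼ/

Plain: /p/ (bilabial), /t̪/ (dental), /t/ (alveolar), /c/ (palatal), /k/ (velar), /q/ (uvular).
Ejective: /pʼ/ (bilabial), /cʼ/ (palatal), /qʼ/ (uvular).
Gaps, from front to back: dental lacks ejective (/t̪ʼ/); alveolar lacks ejective (/tʼ/); velar lacks ejective (/kʼ/).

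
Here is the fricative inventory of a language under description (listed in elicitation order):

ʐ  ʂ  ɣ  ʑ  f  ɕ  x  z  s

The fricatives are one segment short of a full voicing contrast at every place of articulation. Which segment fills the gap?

place of articulation  voiceless  voiced  
labiodental       f         —       
alveolar          s         z       
retroflex         ʂ         ʐ       
alveolo-palatal   ɕ         ʑ       
velar             x         ɣ       
The labiodental row has no voiced member, so the gap is the voiced labiodental fricative /v/.

/v/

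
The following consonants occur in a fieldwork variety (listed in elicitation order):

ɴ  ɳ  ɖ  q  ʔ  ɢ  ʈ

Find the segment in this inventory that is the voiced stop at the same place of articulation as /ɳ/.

/ɖ/

/ɳ/ is a retroflex nasal.
The voiced stop at the same place is a voiced retroflex stop — in this inventory, /ɖ/.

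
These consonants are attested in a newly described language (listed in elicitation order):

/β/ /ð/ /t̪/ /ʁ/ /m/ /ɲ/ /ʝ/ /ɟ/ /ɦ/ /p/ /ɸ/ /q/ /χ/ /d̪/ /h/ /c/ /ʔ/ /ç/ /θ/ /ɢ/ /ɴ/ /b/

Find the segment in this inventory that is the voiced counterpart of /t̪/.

/d̪/

/t̪/ is a voiceless dental stop.
The voiced counterpart is a voiced dental stop — in this inventory, /d̪/.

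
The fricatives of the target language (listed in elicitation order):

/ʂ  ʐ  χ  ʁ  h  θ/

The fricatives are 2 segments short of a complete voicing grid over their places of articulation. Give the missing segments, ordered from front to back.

/ð/, /ɦ/

place of articulation  voiceless  voiced  
dental            θ         —       
retroflex         ʂ         ʐ       
uvular            χ         ʁ       
glottal           h         —       
Gaps, from front to back: dental lacks voiced (/ð/); glottal lacks voiced (/ɦ/).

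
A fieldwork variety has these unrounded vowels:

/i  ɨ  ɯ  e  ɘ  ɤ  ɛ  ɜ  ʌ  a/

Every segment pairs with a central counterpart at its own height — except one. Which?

/a/

High: /i/ ~ /ɨ/ ~ /ɯ/
High-mid: /e/ ~ /ɘ/ ~ /ɤ/
Low-mid: /ɛ/ ~ /ɜ/ ~ /ʌ/
Low: only /a/ (front); no central partner.
So /a/ is the unpaired segment.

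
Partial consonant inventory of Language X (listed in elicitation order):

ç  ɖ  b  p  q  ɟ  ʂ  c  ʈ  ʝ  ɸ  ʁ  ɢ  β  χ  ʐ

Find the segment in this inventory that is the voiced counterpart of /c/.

/ɟ/

/c/ is a voiceless palatal stop.
The voiced counterpart is a voiced palatal stop — in this inventory, /ɟ/.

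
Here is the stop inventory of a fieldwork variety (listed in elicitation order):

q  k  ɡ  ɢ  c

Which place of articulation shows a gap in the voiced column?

Voiceless: /c/ (palatal), /k/ (velar), /q/ (uvular).
Voiced: /ɡ/ (velar), /ɢ/ (uvular).
Every place of articulation has a voiced member except palatal, where /ɟ/ would be expected.

palatal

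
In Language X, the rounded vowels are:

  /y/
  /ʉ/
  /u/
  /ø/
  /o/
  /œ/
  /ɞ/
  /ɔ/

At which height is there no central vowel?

high-mid

Front: /y/ (high), /ø/ (high-mid), /œ/ (low-mid).
Central: /ʉ/ (high), /ɞ/ (low-mid).
Back: /u/ (high), /o/ (high-mid), /ɔ/ (low-mid).
Every height has a central member except high-mid, where /ɵ/ would be expected.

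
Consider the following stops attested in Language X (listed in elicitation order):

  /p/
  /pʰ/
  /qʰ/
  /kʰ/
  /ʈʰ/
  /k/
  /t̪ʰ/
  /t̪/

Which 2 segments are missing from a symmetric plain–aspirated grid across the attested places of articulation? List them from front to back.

Plain: /p/ (bilabial), /t̪/ (dental), /k/ (velar).
Aspirated: /pʰ/ (bilabial), /t̪ʰ/ (dental), /ʈʰ/ (retroflex), /kʰ/ (velar), /qʰ/ (uvular).
Gaps, from front to back: retroflex lacks plain (/ʈ/); uvular lacks plain (/q/).

/ʈ/, /q/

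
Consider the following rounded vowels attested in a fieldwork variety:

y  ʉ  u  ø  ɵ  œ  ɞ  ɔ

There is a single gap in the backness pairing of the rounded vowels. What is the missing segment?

high: front /y/, central /ʉ/, back /u/.
high-mid: front /ø/, central /ɵ/, back —.
low-mid: front /œ/, central /ɞ/, back /ɔ/.
The high-mid row has no back member, so the gap is the high-mid back rounded vowel /o/.

/o/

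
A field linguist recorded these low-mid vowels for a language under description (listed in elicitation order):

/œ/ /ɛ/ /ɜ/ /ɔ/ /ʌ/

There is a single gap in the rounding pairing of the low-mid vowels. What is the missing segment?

/ɞ/

Unrounded: /ɛ/ (front), /ɜ/ (central), /ʌ/ (back).
Rounded: /œ/ (front), /ɔ/ (back).
The central row has no rounded member, so the gap is the central rounded vowel /ɞ/.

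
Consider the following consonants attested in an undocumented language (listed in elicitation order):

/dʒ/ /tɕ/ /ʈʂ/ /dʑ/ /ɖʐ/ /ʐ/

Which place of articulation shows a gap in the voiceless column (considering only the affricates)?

place of articulation  voiceless  voiced  
postalveolar      —         dʒ      
retroflex         ʈʂ        ɖʐ      
alveolo-palatal   tɕ        dʑ      
Every place of articulation has a voiceless member except postalveolar, where /tʃ/ would be expected.

postalveolar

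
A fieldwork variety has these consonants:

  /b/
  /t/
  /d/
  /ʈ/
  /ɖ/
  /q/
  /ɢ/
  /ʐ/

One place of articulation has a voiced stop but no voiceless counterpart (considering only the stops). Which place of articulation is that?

bilabial

Voiceless: /t/ (alveolar), /ʈ/ (retroflex), /q/ (uvular).
Voiced: /b/ (bilabial), /d/ (alveolar), /ɖ/ (retroflex), /ɢ/ (uvular).
Every place of articulation has a voiceless member except bilabial, where /p/ would be expected.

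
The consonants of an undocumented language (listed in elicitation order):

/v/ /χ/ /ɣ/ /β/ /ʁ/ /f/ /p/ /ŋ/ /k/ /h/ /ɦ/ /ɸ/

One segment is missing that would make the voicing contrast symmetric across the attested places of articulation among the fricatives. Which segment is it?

/x/

place of articulation  voiceless  voiced  
bilabial          ɸ         β       
labiodental       f         v       
velar             —         ɣ       
uvular            χ         ʁ       
glottal           h         ɦ       
The velar row has no voiceless member, so the gap is the voiceless velar fricative /x/.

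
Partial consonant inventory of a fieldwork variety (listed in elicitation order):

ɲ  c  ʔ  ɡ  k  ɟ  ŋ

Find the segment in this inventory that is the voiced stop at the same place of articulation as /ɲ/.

/ɟ/

/ɲ/ is a palatal nasal.
The voiced stop at the same place is a voiced palatal stop — in this inventory, /ɟ/.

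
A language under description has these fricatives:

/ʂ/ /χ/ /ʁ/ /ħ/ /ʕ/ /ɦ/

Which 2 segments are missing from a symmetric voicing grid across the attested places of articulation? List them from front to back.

place of articulation  voiceless  voiced  
retroflex         ʂ         —       
uvular            χ         ʁ       
pharyngeal        ħ         ʕ       
glottal           —         ɦ       
Gaps, from front to back: retroflex lacks voiced (/ʐ/); glottal lacks voiceless (/h/).

/ʐ/, /h/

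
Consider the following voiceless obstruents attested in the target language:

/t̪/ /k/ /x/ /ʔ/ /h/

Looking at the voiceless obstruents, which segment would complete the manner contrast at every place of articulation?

/θ/

place of articulation  stop      fricative
dental            t̪        —       
velar             k         x       
glottal           ʔ         h       
The dental row has no fricative member, so the gap is the dental fricative /θ/.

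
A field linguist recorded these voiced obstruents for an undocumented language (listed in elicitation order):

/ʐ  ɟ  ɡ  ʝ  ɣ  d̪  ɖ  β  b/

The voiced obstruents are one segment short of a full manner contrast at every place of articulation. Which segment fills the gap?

Stop: /b/ (bilabial), /d̪/ (dental), /ɖ/ (retroflex), /ɟ/ (palatal), /ɡ/ (velar).
Fricative: /β/ (bilabial), /ʐ/ (retroflex), /ʝ/ (palatal), /ɣ/ (velar).
The dental row has no fricative member, so the gap is the dental fricative /ð/.

/ð/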